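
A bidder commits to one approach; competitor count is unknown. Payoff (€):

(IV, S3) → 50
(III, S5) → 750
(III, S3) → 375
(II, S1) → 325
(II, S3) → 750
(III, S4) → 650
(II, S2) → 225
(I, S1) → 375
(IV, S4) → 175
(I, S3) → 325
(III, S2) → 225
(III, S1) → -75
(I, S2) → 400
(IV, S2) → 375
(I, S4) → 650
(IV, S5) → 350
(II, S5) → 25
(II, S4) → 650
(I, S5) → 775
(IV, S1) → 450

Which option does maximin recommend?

Row minima: I=325, II=25, III=-75, IV=50
Best worst-case = 325 → I.

I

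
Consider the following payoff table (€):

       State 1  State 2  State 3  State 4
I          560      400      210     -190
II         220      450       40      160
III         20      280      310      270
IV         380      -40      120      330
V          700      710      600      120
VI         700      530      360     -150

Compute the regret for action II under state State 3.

560

Best payoff under State 3 is 600.
Regret = 600 − 40 = 560.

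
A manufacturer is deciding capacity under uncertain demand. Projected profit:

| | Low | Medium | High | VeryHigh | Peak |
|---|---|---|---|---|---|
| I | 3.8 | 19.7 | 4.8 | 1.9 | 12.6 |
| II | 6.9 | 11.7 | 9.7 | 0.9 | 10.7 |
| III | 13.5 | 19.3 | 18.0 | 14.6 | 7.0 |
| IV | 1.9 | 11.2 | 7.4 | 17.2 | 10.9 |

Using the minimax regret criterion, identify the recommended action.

III

Column bests: Low=13.5, Medium=19.7, High=18.0, VeryHigh=17.2, Peak=12.6.
I regrets: 9.7, 0.0, 13.2, 15.3, 0.0 → max 15.3
II regrets: 6.6, 8.0, 8.3, 16.3, 1.9 → max 16.3
III regrets: 0.0, 0.4, 0.0, 2.6, 5.6 → max 5.6
IV regrets: 11.6, 8.5, 10.6, 0.0, 1.7 → max 11.6
Smallest max regret = 5.6 → III.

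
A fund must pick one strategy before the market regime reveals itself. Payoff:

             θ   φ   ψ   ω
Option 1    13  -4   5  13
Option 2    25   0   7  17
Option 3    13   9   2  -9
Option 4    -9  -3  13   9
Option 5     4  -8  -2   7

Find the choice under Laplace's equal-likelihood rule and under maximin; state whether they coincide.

Row averages: Option 1=6.75, Option 2=12.25, Option 3=3.75, Option 4=2.5, Option 5=0.25
Highest average = 12.25 → Option 2.
Row minima: Option 1=-4, Option 2=0, Option 3=-9, Option 4=-9, Option 5=-8
Best worst-case = 0 → Option 2.

laplace → Option 2; maximin → Option 2 (agree)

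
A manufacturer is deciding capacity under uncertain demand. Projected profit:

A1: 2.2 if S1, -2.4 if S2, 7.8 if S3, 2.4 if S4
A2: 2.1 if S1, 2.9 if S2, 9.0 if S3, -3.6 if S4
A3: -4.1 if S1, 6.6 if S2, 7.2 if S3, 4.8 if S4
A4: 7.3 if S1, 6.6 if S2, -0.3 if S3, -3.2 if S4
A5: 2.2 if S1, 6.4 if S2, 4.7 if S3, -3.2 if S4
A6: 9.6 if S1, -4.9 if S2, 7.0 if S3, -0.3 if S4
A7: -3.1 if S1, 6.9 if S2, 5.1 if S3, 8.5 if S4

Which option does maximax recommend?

Row maxima: A1=7.8, A2=9.0, A3=7.2, A4=7.3, A5=6.4, A6=9.6, A7=8.5
Best best-case = 9.6 → A6.

A6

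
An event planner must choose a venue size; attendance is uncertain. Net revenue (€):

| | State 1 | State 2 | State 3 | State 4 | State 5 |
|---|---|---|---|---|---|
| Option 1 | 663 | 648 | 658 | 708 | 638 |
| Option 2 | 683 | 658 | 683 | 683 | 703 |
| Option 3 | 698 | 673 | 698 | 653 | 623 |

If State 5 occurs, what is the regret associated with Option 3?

80

Best payoff under State 5 is 703.
Regret = 703 − 623 = 80.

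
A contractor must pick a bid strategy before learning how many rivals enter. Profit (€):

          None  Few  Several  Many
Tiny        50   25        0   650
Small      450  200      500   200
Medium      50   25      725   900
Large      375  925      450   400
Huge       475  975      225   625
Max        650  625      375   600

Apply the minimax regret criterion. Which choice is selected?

Column bests: None=650, Few=975, Several=725, Many=900.
Tiny regrets: 600, 950, 725, 250 → max 950
Small regrets: 200, 775, 225, 700 → max 775
Medium regrets: 600, 950, 0, 0 → max 950
Large regrets: 275, 50, 275, 500 → max 500
Huge regrets: 175, 0, 500, 275 → max 500
Max regrets: 0, 350, 350, 300 → max 350
Smallest max regret = 350 → Max.

Max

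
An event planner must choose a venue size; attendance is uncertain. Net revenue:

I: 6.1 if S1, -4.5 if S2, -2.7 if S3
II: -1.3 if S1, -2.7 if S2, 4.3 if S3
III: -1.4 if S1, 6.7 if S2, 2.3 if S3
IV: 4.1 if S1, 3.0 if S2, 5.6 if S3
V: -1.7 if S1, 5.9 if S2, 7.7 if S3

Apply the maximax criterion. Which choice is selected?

V

Row maxima: I=6.1, II=4.3, III=6.7, IV=5.6, V=7.7
Best best-case = 7.7 → V.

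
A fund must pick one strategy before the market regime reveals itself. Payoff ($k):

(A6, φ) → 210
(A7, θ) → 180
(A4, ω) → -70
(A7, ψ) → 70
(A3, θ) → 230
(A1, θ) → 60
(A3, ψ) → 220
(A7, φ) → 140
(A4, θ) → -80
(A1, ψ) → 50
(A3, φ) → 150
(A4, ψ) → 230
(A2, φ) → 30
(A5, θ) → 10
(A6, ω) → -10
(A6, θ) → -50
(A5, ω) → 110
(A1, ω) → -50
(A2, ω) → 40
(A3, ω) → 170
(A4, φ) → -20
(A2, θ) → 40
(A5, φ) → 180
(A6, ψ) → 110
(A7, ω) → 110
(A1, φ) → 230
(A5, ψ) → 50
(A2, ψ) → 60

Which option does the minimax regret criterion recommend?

Column bests: θ=230, φ=230, ψ=230, ω=170.
A1 regrets: 170, 0, 180, 220 → max 220
A2 regrets: 190, 200, 170, 130 → max 200
A3 regrets: 0, 80, 10, 0 → max 80
A4 regrets: 310, 250, 0, 240 → max 310
A5 regrets: 220, 50, 180, 60 → max 220
A6 regrets: 280, 20, 120, 180 → max 280
A7 regrets: 50, 90, 160, 60 → max 160
Smallest max regret = 80 → A3.

A3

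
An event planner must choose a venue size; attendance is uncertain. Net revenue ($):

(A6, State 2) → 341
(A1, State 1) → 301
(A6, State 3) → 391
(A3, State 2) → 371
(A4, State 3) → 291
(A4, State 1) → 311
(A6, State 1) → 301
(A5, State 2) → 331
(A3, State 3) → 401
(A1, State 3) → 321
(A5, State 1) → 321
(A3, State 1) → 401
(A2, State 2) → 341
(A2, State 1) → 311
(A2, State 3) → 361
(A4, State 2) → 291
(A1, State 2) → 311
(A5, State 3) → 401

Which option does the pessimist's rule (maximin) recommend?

A3

Row minima: A1=301, A2=311, A3=371, A4=291, A5=321, A6=301
Best worst-case = 371 → A3.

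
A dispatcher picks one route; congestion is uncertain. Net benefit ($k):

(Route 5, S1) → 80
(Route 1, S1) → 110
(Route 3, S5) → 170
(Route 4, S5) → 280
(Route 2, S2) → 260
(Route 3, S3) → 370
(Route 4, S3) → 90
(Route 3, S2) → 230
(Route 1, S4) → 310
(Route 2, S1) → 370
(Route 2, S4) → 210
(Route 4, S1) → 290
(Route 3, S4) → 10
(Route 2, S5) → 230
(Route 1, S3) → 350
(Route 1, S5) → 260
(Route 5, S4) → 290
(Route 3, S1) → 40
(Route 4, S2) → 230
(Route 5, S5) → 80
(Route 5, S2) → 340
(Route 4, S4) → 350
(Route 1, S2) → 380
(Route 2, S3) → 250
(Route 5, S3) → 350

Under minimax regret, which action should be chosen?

Column bests: S1=370, S2=380, S3=370, S4=350, S5=280.
Route 1 regrets: 260, 0, 20, 40, 20 → max 260
Route 2 regrets: 0, 120, 120, 140, 50 → max 140
Route 3 regrets: 330, 150, 0, 340, 110 → max 340
Route 4 regrets: 80, 150, 280, 0, 0 → max 280
Route 5 regrets: 290, 40, 20, 60, 200 → max 290
Smallest max regret = 140 → Route 2.

Route 2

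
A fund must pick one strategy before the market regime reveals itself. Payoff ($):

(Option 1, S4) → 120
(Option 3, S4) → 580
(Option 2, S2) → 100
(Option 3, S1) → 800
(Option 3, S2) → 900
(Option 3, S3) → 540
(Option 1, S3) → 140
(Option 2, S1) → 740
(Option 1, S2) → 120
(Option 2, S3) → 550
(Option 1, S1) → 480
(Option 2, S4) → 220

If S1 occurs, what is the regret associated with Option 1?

Best payoff under S1 is 800.
Regret = 800 − 480 = 320.

320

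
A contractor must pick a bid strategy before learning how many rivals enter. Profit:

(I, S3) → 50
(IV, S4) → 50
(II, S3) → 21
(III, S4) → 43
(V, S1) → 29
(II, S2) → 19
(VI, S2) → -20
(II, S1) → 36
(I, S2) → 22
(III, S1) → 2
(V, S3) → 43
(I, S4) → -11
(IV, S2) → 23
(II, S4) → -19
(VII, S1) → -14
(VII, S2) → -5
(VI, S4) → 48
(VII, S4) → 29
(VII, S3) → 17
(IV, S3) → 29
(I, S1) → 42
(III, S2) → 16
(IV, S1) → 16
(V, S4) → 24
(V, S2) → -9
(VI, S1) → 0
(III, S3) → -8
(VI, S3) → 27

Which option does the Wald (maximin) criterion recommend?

IV

Row minima: I=-11, II=-19, III=-8, IV=16, V=-9, VI=-20, VII=-14
Best worst-case = 16 → IV.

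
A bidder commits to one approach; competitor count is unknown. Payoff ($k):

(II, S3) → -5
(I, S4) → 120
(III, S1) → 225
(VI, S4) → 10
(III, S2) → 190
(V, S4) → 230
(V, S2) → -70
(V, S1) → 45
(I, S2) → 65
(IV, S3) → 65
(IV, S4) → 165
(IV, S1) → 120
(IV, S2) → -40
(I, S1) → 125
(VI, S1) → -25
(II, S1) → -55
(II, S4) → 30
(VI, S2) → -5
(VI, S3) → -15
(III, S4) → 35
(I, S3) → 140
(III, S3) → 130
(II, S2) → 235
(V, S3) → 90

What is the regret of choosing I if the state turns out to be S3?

Best payoff under S3 is 140.
Regret = 140 − 140 = 0.

0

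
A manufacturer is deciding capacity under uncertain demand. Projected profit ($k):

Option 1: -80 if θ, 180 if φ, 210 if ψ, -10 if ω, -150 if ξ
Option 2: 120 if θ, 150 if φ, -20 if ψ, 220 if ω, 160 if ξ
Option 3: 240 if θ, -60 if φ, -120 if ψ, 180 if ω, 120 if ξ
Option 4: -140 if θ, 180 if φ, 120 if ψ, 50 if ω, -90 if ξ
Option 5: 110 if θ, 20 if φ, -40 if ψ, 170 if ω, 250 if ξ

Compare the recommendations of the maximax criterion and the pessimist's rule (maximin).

Row maxima: Option 1=210, Option 2=220, Option 3=240, Option 4=180, Option 5=250
Best best-case = 250 → Option 5.
Row minima: Option 1=-150, Option 2=-20, Option 3=-120, Option 4=-140, Option 5=-40
Best worst-case = -20 → Option 2.

maximax → Option 5; maximin → Option 2 (disagree)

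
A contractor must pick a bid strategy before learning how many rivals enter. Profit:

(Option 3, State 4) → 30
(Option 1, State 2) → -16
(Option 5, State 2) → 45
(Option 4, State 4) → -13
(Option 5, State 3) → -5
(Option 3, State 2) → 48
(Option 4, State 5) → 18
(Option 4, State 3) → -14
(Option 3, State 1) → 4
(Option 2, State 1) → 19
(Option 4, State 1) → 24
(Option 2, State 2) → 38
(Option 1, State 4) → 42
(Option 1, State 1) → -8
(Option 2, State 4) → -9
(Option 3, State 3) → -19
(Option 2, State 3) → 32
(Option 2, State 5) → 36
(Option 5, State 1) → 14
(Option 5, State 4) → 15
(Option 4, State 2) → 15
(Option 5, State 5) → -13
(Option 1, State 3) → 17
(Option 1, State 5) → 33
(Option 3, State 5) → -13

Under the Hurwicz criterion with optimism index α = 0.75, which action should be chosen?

Option 3

Option 1: 0.75·42 + 0.25·(-16) = 27.5
Option 2: 0.75·38 + 0.25·(-9) = 26.25
Option 3: 0.75·48 + 0.25·(-19) = 31.25
Option 4: 0.75·24 + 0.25·(-14) = 14.5
Option 5: 0.75·45 + 0.25·(-13) = 30.5
Highest Hurwicz score = 31.25 → Option 3.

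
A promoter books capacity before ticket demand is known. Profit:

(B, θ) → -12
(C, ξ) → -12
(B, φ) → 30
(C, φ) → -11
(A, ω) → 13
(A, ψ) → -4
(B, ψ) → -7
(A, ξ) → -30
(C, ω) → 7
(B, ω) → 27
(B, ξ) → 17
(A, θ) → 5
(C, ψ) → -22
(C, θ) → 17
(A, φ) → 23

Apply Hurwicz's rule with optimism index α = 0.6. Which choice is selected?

A: 0.6·23 + 0.4·(-30) = 1.8
B: 0.6·30 + 0.4·(-12) = 13.2
C: 0.6·17 + 0.4·(-22) = 1.4
Highest Hurwicz score = 13.2 → B.

B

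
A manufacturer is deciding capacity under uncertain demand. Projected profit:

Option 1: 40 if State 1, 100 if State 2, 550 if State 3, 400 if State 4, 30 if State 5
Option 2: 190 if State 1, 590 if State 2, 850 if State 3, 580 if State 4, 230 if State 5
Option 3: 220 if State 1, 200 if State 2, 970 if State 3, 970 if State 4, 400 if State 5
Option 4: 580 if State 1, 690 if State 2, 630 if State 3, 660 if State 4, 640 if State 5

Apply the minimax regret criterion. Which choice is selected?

Option 4

Column bests: State 1=580, State 2=690, State 3=970, State 4=970, State 5=640.
Option 1 regrets: 540, 590, 420, 570, 610 → max 610
Option 2 regrets: 390, 100, 120, 390, 410 → max 410
Option 3 regrets: 360, 490, 0, 0, 240 → max 490
Option 4 regrets: 0, 0, 340, 310, 0 → max 340
Smallest max regret = 340 → Option 4.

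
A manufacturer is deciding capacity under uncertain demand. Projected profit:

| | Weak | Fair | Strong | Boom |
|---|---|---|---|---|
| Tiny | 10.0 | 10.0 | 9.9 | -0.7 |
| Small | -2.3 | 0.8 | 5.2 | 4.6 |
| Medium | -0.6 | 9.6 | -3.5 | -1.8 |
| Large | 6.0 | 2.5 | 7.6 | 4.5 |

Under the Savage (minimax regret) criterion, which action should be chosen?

Tiny

Column bests: Weak=10.0, Fair=10.0, Strong=9.9, Boom=4.6.
Tiny regrets: 0.0, 0.0, 0.0, 5.3 → max 5.3
Small regrets: 12.3, 9.2, 4.7, 0.0 → max 12.3
Medium regrets: 10.6, 0.4, 13.4, 6.4 → max 13.4
Large regrets: 4.0, 7.5, 2.3, 0.1 → max 7.5
Smallest max regret = 5.3 → Tiny.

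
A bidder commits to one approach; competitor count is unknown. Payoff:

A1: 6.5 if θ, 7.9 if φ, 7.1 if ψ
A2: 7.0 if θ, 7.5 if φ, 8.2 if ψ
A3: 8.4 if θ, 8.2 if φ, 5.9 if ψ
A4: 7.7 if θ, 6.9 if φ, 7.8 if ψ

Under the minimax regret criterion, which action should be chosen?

Column bests: θ=8.4, φ=8.2, ψ=8.2.
A1 regrets: 1.9, 0.3, 1.1 → max 1.9
A2 regrets: 1.4, 0.7, 0.0 → max 1.4
A3 regrets: 0.0, 0.0, 2.3 → max 2.3
A4 regrets: 0.7, 1.3, 0.4 → max 1.3
Smallest max regret = 1.3 → A4.

A4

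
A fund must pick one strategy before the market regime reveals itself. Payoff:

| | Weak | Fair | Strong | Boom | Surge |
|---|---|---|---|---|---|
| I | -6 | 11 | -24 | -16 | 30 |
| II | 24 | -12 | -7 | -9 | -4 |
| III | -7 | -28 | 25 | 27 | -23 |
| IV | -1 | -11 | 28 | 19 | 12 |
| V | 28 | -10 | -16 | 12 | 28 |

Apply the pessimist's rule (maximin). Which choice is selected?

Row minima: I=-24, II=-12, III=-28, IV=-11, V=-16
Best worst-case = -11 → IV.

IV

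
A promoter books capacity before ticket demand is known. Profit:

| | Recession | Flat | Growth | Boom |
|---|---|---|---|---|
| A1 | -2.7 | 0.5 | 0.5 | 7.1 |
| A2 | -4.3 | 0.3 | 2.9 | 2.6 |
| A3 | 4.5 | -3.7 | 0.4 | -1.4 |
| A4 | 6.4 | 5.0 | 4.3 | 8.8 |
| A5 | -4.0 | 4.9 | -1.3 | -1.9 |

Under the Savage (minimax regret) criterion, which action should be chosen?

Column bests: Recession=6.4, Flat=5.0, Growth=4.3, Boom=8.8.
A1 regrets: 9.1, 4.5, 3.8, 1.7 → max 9.1
A2 regrets: 10.7, 4.7, 1.4, 6.2 → max 10.7
A3 regrets: 1.9, 8.7, 3.9, 10.2 → max 10.2
A4 regrets: 0.0, 0.0, 0.0, 0.0 → max 0.0
A5 regrets: 10.4, 0.1, 5.6, 10.7 → max 10.7
Smallest max regret = 0.0 → A4.

A4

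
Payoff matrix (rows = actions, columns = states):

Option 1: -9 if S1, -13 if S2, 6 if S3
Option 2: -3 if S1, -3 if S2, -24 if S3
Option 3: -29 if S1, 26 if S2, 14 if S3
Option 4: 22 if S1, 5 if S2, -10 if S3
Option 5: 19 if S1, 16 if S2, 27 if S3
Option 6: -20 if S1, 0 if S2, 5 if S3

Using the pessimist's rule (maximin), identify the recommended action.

Row minima: Option 1=-13, Option 2=-24, Option 3=-29, Option 4=-10, Option 5=16, Option 6=-20
Best worst-case = 16 → Option 5.

Option 5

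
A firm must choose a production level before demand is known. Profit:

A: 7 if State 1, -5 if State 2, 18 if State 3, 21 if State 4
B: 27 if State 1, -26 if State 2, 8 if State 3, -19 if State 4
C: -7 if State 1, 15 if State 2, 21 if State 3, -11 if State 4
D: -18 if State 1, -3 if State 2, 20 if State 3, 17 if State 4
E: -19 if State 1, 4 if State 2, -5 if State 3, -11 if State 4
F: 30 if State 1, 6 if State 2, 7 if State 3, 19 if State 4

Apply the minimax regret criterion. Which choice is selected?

Column bests: State 1=30, State 2=15, State 3=21, State 4=21.
A regrets: 23, 20, 3, 0 → max 23
B regrets: 3, 41, 13, 40 → max 41
C regrets: 37, 0, 0, 32 → max 37
D regrets: 48, 18, 1, 4 → max 48
E regrets: 49, 11, 26, 32 → max 49
F regrets: 0, 9, 14, 2 → max 14
Smallest max regret = 14 → F.

F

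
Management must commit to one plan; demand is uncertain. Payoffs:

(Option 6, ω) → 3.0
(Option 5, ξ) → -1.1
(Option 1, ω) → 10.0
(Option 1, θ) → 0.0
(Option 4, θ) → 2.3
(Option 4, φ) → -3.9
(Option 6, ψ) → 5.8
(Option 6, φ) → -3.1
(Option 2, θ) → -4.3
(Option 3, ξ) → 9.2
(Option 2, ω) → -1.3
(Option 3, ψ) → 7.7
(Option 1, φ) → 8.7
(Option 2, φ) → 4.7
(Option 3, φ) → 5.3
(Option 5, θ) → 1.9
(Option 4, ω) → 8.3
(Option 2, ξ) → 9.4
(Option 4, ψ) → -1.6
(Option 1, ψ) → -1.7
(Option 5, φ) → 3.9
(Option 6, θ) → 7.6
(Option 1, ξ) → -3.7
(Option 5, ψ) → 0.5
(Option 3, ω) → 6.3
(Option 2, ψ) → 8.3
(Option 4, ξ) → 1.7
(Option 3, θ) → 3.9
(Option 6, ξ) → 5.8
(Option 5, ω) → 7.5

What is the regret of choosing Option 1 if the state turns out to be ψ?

Best payoff under ψ is 8.3.
Regret = 8.3 − (-1.7) = 10.0.

10.0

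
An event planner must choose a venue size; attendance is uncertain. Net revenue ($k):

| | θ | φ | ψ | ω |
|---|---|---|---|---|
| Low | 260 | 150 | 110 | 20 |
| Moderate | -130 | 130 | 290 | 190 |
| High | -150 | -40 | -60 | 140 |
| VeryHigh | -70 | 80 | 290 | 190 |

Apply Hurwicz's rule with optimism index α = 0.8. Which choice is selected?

VeryHigh

Low: 0.8·260 + 0.2·20 = 212
Moderate: 0.8·290 + 0.2·(-130) = 206
High: 0.8·140 + 0.2·(-150) = 82
VeryHigh: 0.8·290 + 0.2·(-70) = 218
Highest Hurwicz score = 218 → VeryHigh.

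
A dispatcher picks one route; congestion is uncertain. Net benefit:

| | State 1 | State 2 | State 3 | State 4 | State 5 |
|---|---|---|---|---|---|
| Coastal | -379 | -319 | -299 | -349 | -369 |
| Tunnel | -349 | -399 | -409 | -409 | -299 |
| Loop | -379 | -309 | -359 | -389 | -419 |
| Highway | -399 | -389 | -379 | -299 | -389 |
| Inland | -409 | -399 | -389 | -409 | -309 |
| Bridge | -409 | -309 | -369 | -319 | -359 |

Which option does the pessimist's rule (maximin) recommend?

Row minima: Coastal=-379, Tunnel=-409, Loop=-419, Highway=-399, Inland=-409, Bridge=-409
Best worst-case = -379 → Coastal.

Coastal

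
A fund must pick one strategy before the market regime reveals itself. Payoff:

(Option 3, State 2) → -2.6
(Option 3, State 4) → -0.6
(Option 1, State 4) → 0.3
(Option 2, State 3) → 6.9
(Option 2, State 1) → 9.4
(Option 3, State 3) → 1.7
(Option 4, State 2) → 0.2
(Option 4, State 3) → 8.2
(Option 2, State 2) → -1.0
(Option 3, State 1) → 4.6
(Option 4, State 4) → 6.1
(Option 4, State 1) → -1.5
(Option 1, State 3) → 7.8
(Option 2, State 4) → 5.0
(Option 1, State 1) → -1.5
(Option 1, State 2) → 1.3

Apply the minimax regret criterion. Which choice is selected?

Column bests: State 1=9.4, State 2=1.3, State 3=8.2, State 4=6.1.
Option 1 regrets: 10.9, 0.0, 0.4, 5.8 → max 10.9
Option 2 regrets: 0.0, 2.3, 1.3, 1.1 → max 2.3
Option 3 regrets: 4.8, 3.9, 6.5, 6.7 → max 6.7
Option 4 regrets: 10.9, 1.1, 0.0, 0.0 → max 10.9
Smallest max regret = 2.3 → Option 2.

Option 2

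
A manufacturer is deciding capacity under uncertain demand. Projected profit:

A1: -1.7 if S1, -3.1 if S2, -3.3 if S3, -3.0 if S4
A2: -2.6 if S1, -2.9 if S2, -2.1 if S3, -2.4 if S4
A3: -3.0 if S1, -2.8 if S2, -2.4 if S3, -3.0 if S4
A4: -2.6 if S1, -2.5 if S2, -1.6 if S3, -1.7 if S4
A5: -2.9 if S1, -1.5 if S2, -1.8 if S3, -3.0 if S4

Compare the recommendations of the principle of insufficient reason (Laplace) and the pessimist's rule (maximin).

Row averages: A1=-2.775, A2=-2.5, A3=-2.8, A4=-2.1, A5=-2.3
Highest average = -2.1 → A4.
Row minima: A1=-3.3, A2=-2.9, A3=-3.0, A4=-2.6, A5=-3.0
Best worst-case = -2.6 → A4.

laplace → A4; maximin → A4 (agree)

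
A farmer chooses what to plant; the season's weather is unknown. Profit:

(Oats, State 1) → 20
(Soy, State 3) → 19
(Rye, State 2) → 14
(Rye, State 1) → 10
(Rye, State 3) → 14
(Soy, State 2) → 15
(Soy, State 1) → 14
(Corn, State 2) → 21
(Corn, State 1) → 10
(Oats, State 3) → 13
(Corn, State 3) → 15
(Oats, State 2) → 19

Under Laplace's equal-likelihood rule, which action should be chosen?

Oats

Row averages: Soy=16, Corn=46/3, Oats=52/3, Rye=38/3
Highest average = 52/3 → Oats.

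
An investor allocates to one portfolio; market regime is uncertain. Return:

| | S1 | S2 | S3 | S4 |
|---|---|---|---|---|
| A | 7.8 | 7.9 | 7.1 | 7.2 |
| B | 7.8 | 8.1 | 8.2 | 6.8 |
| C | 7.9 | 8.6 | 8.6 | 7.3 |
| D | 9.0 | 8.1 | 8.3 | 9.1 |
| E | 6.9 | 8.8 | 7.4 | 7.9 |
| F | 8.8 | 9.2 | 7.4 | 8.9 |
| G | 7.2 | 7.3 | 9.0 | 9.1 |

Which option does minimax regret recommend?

Column bests: S1=9.0, S2=9.2, S3=9.0, S4=9.1.
A regrets: 1.2, 1.3, 1.9, 1.9 → max 1.9
B regrets: 1.2, 1.1, 0.8, 2.3 → max 2.3
C regrets: 1.1, 0.6, 0.4, 1.8 → max 1.8
D regrets: 0.0, 1.1, 0.7, 0.0 → max 1.1
E regrets: 2.1, 0.4, 1.6, 1.2 → max 2.1
F regrets: 0.2, 0.0, 1.6, 0.2 → max 1.6
G regrets: 1.8, 1.9, 0.0, 0.0 → max 1.9
Smallest max regret = 1.1 → D.

D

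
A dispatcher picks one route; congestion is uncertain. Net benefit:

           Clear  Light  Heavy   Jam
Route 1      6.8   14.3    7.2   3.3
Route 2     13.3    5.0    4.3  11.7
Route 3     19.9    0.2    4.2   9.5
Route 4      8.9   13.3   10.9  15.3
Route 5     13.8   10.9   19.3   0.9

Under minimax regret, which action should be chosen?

Column bests: Clear=19.9, Light=14.3, Heavy=19.3, Jam=15.3.
Route 1 regrets: 13.1, 0.0, 12.1, 12.0 → max 13.1
Route 2 regrets: 6.6, 9.3, 15.0, 3.6 → max 15.0
Route 3 regrets: 0.0, 14.1, 15.1, 5.8 → max 15.1
Route 4 regrets: 11.0, 1.0, 8.4, 0.0 → max 11.0
Route 5 regrets: 6.1, 3.4, 0.0, 14.4 → max 14.4
Smallest max regret = 11.0 → Route 4.

Route 4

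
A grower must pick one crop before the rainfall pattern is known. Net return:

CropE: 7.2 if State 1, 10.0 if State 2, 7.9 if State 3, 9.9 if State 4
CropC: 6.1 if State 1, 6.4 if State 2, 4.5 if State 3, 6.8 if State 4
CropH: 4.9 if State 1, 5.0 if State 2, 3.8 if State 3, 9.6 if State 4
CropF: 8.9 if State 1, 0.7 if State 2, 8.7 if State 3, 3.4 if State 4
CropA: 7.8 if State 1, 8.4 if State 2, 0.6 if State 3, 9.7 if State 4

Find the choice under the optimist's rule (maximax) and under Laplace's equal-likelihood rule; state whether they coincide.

Row maxima: CropE=10.0, CropC=6.8, CropH=9.6, CropF=8.9, CropA=9.7
Best best-case = 10.0 → CropE.
Row averages: CropE=8.75, CropC=5.95, CropH=5.825, CropF=5.425, CropA=6.625
Highest average = 8.75 → CropE.

maximax → CropE; laplace → CropE (agree)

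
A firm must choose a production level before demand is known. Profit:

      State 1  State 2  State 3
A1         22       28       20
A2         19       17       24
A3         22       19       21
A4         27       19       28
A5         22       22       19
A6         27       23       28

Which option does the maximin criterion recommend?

A6

Row minima: A1=20, A2=17, A3=19, A4=19, A5=19, A6=23
Best worst-case = 23 → A6.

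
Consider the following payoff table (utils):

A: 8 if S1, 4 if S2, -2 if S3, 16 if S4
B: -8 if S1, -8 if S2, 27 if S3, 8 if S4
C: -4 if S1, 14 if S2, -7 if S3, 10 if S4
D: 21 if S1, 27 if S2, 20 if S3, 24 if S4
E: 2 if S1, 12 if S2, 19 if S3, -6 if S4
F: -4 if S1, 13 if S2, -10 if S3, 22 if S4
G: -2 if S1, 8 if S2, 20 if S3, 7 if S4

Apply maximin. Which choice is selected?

D

Row minima: A=-2, B=-8, C=-7, D=20, E=-6, F=-10, G=-2
Best worst-case = 20 → D.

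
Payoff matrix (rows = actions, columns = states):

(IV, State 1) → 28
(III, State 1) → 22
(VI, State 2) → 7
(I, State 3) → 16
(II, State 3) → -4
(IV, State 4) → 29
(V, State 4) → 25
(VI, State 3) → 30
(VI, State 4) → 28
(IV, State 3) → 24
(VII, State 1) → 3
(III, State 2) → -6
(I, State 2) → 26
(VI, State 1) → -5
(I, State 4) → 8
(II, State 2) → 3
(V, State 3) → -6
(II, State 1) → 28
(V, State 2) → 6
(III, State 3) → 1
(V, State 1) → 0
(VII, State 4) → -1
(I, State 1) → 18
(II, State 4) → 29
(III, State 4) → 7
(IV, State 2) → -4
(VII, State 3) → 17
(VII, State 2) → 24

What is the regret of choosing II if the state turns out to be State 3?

Best payoff under State 3 is 30.
Regret = 30 − (-4) = 34.

34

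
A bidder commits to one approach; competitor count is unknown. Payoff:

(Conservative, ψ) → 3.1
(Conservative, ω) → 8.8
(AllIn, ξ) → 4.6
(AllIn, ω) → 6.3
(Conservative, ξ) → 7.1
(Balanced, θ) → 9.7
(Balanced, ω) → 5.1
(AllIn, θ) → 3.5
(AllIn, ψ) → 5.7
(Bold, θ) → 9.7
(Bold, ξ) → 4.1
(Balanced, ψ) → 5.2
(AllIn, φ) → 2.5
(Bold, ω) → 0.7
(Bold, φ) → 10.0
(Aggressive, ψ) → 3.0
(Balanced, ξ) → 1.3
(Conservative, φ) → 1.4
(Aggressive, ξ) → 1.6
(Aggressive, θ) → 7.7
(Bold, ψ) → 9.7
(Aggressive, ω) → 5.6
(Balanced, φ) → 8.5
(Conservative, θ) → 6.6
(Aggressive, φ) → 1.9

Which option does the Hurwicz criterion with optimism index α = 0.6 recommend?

Balanced

Conservative: 0.6·8.8 + 0.4·1.4 = 5.84
Balanced: 0.6·9.7 + 0.4·1.3 = 6.34
Aggressive: 0.6·7.7 + 0.4·1.6 = 5.26
Bold: 0.6·10.0 + 0.4·0.7 = 6.28
AllIn: 0.6·6.3 + 0.4·2.5 = 4.78
Highest Hurwicz score = 6.34 → Balanced.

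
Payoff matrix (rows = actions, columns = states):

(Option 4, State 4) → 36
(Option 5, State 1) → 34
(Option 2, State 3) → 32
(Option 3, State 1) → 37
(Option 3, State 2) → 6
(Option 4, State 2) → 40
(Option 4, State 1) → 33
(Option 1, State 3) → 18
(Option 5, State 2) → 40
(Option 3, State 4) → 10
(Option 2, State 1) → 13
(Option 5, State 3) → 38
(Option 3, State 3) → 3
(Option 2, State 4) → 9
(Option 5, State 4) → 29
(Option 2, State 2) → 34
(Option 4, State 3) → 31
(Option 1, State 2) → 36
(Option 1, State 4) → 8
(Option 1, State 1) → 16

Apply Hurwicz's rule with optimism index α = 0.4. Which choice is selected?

Option 4

Option 1: 0.4·36 + 0.6·8 = 19.2
Option 2: 0.4·34 + 0.6·9 = 19
Option 3: 0.4·37 + 0.6·3 = 16.6
Option 4: 0.4·40 + 0.6·31 = 34.6
Option 5: 0.4·40 + 0.6·29 = 33.4
Highest Hurwicz score = 34.6 → Option 4.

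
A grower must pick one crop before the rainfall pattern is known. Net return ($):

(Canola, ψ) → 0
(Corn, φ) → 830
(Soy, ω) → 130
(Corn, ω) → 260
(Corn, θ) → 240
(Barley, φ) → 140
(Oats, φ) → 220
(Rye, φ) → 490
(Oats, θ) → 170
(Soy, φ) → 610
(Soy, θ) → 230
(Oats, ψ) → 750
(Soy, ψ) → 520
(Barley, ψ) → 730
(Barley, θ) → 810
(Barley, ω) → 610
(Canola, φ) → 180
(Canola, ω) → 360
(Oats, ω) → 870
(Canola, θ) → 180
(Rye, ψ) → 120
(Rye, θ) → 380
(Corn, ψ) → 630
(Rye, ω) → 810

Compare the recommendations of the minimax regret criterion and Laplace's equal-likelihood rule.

minimax regret → Corn; laplace → Barley (disagree)

Column bests: θ=810, φ=830, ψ=750, ω=870.
Corn regrets: 570, 0, 120, 610 → max 610
Canola regrets: 630, 650, 750, 510 → max 750
Barley regrets: 0, 690, 20, 260 → max 690
Oats regrets: 640, 610, 0, 0 → max 640
Soy regrets: 580, 220, 230, 740 → max 740
Rye regrets: 430, 340, 630, 60 → max 630
Smallest max regret = 610 → Corn.
Row averages: Corn=490, Canola=180, Barley=572.5, Oats=502.5, Soy=372.5, Rye=450
Highest average = 572.5 → Barley.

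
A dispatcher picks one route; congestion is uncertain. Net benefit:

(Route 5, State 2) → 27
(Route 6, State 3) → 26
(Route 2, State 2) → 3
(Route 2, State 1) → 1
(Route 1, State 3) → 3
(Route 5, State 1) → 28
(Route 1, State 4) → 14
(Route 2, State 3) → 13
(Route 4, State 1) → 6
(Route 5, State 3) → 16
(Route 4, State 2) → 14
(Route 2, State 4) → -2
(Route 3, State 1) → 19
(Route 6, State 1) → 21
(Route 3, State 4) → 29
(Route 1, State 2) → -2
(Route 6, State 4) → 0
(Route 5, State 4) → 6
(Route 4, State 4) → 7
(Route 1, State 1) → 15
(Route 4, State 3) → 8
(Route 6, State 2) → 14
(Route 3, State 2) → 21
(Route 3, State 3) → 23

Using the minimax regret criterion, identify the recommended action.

Route 3

Column bests: State 1=28, State 2=27, State 3=26, State 4=29.
Route 1 regrets: 13, 29, 23, 15 → max 29
Route 2 regrets: 27, 24, 13, 31 → max 31
Route 3 regrets: 9, 6, 3, 0 → max 9
Route 4 regrets: 22, 13, 18, 22 → max 22
Route 5 regrets: 0, 0, 10, 23 → max 23
Route 6 regrets: 7, 13, 0, 29 → max 29
Smallest max regret = 9 → Route 3.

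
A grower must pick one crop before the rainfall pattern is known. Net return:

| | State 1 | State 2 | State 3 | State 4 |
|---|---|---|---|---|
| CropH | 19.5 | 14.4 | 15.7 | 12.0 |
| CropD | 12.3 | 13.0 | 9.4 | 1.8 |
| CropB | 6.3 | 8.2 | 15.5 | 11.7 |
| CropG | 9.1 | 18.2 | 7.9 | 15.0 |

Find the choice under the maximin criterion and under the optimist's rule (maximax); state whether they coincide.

maximin → CropH; maximax → CropH (agree)

Row minima: CropH=12.0, CropD=1.8, CropB=6.3, CropG=7.9
Best worst-case = 12.0 → CropH.
Row maxima: CropH=19.5, CropD=13.0, CropB=15.5, CropG=18.2
Best best-case = 19.5 → CropH.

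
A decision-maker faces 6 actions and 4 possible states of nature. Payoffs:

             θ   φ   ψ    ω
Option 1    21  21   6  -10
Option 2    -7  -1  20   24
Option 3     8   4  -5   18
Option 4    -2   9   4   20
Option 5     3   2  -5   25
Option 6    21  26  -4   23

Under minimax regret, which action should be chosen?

Option 4

Column bests: θ=21, φ=26, ψ=20, ω=25.
Option 1 regrets: 0, 5, 14, 35 → max 35
Option 2 regrets: 28, 27, 0, 1 → max 28
Option 3 regrets: 13, 22, 25, 7 → max 25
Option 4 regrets: 23, 17, 16, 5 → max 23
Option 5 regrets: 18, 24, 25, 0 → max 25
Option 6 regrets: 0, 0, 24, 2 → max 24
Smallest max regret = 23 → Option 4.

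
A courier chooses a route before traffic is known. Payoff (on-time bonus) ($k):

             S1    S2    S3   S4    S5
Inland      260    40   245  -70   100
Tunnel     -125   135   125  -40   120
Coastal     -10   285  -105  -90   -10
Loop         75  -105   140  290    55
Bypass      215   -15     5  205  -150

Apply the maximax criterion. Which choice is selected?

Row maxima: Inland=260, Tunnel=135, Coastal=285, Loop=290, Bypass=215
Best best-case = 290 → Loop.

Loop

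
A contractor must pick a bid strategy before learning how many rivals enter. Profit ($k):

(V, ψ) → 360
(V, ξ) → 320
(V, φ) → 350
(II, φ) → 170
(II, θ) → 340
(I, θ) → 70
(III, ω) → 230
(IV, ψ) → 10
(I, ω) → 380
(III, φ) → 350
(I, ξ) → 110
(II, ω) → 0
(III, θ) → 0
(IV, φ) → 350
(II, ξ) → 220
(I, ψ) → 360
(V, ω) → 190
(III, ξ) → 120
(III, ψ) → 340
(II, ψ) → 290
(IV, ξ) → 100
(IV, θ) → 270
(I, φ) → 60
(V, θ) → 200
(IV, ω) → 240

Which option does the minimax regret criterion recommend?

Column bests: θ=340, φ=350, ψ=360, ω=380, ξ=320.
I regrets: 270, 290, 0, 0, 210 → max 290
II regrets: 0, 180, 70, 380, 100 → max 380
III regrets: 340, 0, 20, 150, 200 → max 340
IV regrets: 70, 0, 350, 140, 220 → max 350
V regrets: 140, 0, 0, 190, 0 → max 190
Smallest max regret = 190 → V.

V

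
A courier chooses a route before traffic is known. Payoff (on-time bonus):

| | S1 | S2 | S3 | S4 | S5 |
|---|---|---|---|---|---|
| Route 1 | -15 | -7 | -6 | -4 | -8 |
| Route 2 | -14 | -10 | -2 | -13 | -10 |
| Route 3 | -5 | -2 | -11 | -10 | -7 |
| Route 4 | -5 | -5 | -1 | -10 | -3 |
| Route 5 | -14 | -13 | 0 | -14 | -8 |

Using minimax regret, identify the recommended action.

Column bests: S1=-5, S2=-2, S3=0, S4=-4, S5=-3.
Route 1 regrets: 10, 5, 6, 0, 5 → max 10
Route 2 regrets: 9, 8, 2, 9, 7 → max 9
Route 3 regrets: 0, 0, 11, 6, 4 → max 11
Route 4 regrets: 0, 3, 1, 6, 0 → max 6
Route 5 regrets: 9, 11, 0, 10, 5 → max 11
Smallest max regret = 6 → Route 4.

Route 4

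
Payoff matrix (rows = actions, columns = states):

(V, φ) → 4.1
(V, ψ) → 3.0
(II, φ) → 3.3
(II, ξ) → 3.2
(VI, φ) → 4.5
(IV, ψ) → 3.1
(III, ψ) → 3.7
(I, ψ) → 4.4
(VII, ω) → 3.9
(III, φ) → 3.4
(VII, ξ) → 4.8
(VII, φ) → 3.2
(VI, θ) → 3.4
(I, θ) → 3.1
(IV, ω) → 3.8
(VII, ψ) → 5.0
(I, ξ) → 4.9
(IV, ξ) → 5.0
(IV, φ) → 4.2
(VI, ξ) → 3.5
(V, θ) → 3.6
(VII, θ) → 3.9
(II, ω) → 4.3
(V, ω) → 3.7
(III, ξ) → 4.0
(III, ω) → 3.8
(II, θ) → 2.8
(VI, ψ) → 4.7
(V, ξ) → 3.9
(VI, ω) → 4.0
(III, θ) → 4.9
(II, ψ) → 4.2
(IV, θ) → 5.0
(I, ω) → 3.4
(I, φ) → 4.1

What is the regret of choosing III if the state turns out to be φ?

1.1

Best payoff under φ is 4.5.
Regret = 4.5 − 3.4 = 1.1.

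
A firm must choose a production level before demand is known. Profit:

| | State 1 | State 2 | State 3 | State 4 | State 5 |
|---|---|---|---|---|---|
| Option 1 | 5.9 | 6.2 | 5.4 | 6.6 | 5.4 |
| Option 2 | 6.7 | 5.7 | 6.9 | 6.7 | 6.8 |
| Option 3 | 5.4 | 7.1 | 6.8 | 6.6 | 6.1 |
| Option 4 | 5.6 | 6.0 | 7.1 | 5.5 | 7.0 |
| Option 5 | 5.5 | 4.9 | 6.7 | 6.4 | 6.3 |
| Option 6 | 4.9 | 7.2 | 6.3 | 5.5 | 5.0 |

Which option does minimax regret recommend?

Option 4

Column bests: State 1=6.7, State 2=7.2, State 3=7.1, State 4=6.7, State 5=7.0.
Option 1 regrets: 0.8, 1.0, 1.7, 0.1, 1.6 → max 1.7
Option 2 regrets: 0.0, 1.5, 0.2, 0.0, 0.2 → max 1.5
Option 3 regrets: 1.3, 0.1, 0.3, 0.1, 0.9 → max 1.3
Option 4 regrets: 1.1, 1.2, 0.0, 1.2, 0.0 → max 1.2
Option 5 regrets: 1.2, 2.3, 0.4, 0.3, 0.7 → max 2.3
Option 6 regrets: 1.8, 0.0, 0.8, 1.2, 2.0 → max 2.0
Smallest max regret = 1.2 → Option 4.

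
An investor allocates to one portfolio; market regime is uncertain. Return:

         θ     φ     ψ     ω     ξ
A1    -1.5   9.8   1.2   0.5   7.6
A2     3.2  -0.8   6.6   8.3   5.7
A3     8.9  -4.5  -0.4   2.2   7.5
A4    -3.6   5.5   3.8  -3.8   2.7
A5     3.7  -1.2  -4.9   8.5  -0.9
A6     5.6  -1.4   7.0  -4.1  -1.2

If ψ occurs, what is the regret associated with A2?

0.4

Best payoff under ψ is 7.0.
Regret = 7.0 − 6.6 = 0.4.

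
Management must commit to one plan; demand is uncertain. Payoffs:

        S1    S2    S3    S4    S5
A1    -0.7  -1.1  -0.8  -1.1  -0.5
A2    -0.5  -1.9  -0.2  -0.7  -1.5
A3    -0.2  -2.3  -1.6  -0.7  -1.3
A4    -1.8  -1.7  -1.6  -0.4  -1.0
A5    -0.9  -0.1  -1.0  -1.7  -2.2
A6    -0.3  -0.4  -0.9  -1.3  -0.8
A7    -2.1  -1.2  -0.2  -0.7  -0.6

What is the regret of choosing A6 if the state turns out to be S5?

0.3

Best payoff under S5 is -0.5.
Regret = -0.5 − (-0.8) = 0.3.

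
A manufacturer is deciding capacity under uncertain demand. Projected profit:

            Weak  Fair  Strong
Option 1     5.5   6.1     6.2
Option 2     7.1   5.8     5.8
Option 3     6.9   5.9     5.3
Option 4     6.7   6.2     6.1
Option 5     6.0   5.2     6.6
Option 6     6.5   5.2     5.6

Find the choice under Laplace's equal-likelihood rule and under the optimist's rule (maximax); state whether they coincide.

laplace → Option 4; maximax → Option 2 (disagree)

Row averages: Option 1=89/15, Option 2=187/30, Option 3=181/30, Option 4=19/3, Option 5=89/15, Option 6=173/30
Highest average = 19/3 → Option 4.
Row maxima: Option 1=6.2, Option 2=7.1, Option 3=6.9, Option 4=6.7, Option 5=6.6, Option 6=6.5
Best best-case = 7.1 → Option 2.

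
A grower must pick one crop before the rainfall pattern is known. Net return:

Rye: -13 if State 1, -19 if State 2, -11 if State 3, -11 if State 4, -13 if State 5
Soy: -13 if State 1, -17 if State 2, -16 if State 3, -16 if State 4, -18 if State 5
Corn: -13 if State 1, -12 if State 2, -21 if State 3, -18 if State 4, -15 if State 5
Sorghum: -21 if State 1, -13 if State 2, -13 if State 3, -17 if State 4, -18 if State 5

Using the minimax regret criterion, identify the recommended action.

Soy

Column bests: State 1=-13, State 2=-12, State 3=-11, State 4=-11, State 5=-13.
Rye regrets: 0, 7, 0, 0, 0 → max 7
Soy regrets: 0, 5, 5, 5, 5 → max 5
Corn regrets: 0, 0, 10, 7, 2 → max 10
Sorghum regrets: 8, 1, 2, 6, 5 → max 8
Smallest max regret = 5 → Soy.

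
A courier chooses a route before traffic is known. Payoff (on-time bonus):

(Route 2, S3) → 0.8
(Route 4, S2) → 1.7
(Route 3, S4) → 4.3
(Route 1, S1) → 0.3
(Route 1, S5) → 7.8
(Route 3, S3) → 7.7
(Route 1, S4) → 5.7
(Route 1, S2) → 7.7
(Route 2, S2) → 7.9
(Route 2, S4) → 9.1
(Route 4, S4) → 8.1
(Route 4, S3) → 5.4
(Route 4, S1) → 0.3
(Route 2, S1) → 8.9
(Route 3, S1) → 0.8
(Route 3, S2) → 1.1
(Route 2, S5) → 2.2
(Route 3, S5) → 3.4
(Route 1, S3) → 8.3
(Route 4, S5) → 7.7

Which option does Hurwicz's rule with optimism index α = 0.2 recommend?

Route 1: 0.2·8.3 + 0.8·0.3 = 1.9
Route 2: 0.2·9.1 + 0.8·0.8 = 2.46
Route 3: 0.2·7.7 + 0.8·0.8 = 2.18
Route 4: 0.2·8.1 + 0.8·0.3 = 1.86
Highest Hurwicz score = 2.46 → Route 2.

Route 2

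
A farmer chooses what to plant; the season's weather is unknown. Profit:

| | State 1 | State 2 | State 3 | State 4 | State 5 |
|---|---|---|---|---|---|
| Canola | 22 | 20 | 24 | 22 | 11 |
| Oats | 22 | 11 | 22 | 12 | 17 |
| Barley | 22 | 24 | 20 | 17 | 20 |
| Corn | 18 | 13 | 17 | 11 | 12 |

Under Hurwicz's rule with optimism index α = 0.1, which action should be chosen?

Barley

Canola: 0.1·24 + 0.9·11 = 12.3
Oats: 0.1·22 + 0.9·11 = 12.1
Barley: 0.1·24 + 0.9·17 = 17.7
Corn: 0.1·18 + 0.9·11 = 11.7
Highest Hurwicz score = 17.7 → Barley.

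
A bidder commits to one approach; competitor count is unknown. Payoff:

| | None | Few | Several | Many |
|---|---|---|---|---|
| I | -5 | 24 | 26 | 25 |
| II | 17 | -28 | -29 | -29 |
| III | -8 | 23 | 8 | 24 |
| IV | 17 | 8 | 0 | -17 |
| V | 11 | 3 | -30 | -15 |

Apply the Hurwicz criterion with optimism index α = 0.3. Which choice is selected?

I: 0.3·26 + 0.7·(-5) = 4.3
II: 0.3·17 + 0.7·(-29) = -15.2
III: 0.3·24 + 0.7·(-8) = 1.6
IV: 0.3·17 + 0.7·(-17) = -6.8
V: 0.3·11 + 0.7·(-30) = -17.7
Highest Hurwicz score = 4.3 → I.

I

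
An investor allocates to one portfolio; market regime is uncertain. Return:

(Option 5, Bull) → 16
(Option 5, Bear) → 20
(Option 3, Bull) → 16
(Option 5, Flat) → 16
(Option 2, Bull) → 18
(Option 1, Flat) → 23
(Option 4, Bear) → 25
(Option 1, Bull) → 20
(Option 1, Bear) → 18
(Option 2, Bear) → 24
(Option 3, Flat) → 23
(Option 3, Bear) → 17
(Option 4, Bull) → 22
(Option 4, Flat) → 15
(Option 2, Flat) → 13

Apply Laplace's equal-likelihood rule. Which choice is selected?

Option 4

Row averages: Option 1=61/3, Option 2=55/3, Option 3=56/3, Option 4=62/3, Option 5=52/3
Highest average = 62/3 → Option 4.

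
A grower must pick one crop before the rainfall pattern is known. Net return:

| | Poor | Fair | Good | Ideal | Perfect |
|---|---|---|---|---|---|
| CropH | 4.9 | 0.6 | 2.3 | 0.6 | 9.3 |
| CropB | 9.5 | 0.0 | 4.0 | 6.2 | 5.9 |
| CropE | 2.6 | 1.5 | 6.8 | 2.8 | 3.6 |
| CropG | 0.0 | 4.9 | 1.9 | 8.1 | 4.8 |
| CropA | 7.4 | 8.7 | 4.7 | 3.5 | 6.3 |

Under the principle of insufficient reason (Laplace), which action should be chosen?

Row averages: CropH=3.54, CropB=5.12, CropE=3.46, CropG=3.94, CropA=6.12
Highest average = 6.12 → CropA.

CropA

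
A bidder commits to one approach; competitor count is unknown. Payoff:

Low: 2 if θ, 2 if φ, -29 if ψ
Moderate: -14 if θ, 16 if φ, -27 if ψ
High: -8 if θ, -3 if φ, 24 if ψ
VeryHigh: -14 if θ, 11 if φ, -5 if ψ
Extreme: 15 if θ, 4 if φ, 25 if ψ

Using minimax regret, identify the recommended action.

Column bests: θ=15, φ=16, ψ=25.
Low regrets: 13, 14, 54 → max 54
Moderate regrets: 29, 0, 52 → max 52
High regrets: 23, 19, 1 → max 23
VeryHigh regrets: 29, 5, 30 → max 30
Extreme regrets: 0, 12, 0 → max 12
Smallest max regret = 12 → Extreme.

Extreme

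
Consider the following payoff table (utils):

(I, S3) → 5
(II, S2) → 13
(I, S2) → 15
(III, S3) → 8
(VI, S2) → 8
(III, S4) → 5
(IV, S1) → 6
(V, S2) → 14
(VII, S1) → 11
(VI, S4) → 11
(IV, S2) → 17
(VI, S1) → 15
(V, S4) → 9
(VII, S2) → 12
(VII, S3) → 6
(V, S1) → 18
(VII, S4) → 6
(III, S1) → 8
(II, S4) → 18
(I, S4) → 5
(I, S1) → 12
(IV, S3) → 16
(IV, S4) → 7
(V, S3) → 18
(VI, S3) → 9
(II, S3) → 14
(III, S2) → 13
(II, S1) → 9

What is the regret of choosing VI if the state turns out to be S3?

Best payoff under S3 is 18.
Regret = 18 − 9 = 9.

9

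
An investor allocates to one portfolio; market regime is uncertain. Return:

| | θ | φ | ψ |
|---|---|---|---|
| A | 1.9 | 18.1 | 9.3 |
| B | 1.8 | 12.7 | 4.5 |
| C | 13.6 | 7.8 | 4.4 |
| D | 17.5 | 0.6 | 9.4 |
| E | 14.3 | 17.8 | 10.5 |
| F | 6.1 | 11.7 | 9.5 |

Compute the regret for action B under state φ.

Best payoff under φ is 18.1.
Regret = 18.1 − 12.7 = 5.4.

5.4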